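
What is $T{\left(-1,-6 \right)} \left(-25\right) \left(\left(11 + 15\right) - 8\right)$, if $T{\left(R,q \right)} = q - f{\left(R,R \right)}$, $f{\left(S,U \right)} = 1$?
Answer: $3150$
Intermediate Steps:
$T{\left(R,q \right)} = -1 + q$ ($T{\left(R,q \right)} = q - 1 = -1 + q$)
$T{\left(-1,-6 \right)} \left(-25\right) \left(\left(11 + 15\right) - 8\right) = \left(-1 - 6\right) \left(-25\right) \left(\left(11 + 15\right) - 8\right) = \left(-7\right) \left(-25\right) \left(26 - 8\right) = 175 \left(26 - 8\right) = 175 \cdot 18 = 3150$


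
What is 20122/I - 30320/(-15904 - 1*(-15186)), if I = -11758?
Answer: 85513741/2110561 ≈ 40.517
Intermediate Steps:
20122/I - 30320/(-15904 - 1*(-15186)) = 20122/(-11758) - 30320/(-15904 - 1*(-15186)) = 20122*(-1/11758) - 30320/(-15904 + 15186) = -10061/5879 - 30320/(-718) = -10061/5879 - 30320*(-1/718) = -10061/5879 + 15160/359 = 85513741/2110561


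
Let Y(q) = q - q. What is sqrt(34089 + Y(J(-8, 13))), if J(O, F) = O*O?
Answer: sqrt(34089) ≈ 184.63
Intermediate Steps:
J(O, F) = O**2
Y(q) = 0
sqrt(34089 + Y(J(-8, 13))) = sqrt(34089 + 0) = sqrt(34089)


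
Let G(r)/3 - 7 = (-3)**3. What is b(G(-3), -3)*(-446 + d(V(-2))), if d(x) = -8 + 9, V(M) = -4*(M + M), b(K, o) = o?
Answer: 1335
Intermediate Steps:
G(r) = -60 (G(r) = 21 + 3*(-3)**3 = 21 + 3*(-27) = 21 - 81 = -60)
V(M) = -8*M
d(x) = 1
b(G(-3), -3)*(-446 + d(V(-2))) = -3*(-446 + 1) = -3*(-445) = 1335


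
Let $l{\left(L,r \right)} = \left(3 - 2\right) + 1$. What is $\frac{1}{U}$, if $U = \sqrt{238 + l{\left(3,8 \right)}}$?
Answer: $\frac{\sqrt{15}}{60} \approx 0.06455$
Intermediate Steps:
$l{\left(L,r \right)} = 2$ ($l{\left(L,r \right)} = 1 + 1 = 2$)
$U = 4 \sqrt{15}$ ($U = \sqrt{238 + 2} = \sqrt{240} = 4 \sqrt{15} \approx 15.492$)
$\frac{1}{U} = \frac{1}{4 \sqrt{15}} = \frac{\sqrt{15}}{60}$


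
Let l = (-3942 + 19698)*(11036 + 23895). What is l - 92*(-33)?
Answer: 550375872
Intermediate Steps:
l = 550372836 (l = 15756*34931 = 550372836)
l - 92*(-33) = 550372836 - 92*(-33) = 550372836 + 3036 = 550375872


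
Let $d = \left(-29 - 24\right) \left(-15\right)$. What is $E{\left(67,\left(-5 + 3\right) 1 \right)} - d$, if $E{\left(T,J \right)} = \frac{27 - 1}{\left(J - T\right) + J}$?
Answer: $- \frac{56471}{71} \approx -795.37$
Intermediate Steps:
$E{\left(T,J \right)} = \frac{26}{- T + 2 J}$
$d = 795$ ($d = \left(-53\right) \left(-15\right) = 795$)
$E{\left(67,\left(-5 + 3\right) 1 \right)} - d = \frac{26}{\left(-1\right) 67 + 2 \left(-5 + 3\right) 1} - 795 = \frac{26}{-67 + 2 \left(\left(-2\right) 1\right)} - 795 = \frac{26}{-67 + 2 \left(-2\right)} - 795 = \frac{26}{-67 - 4} - 795 = \frac{26}{-71} - 795 = 26 \left(- \frac{1}{71}\right) - 795 = - \frac{26}{71} - 795 = - \frac{56471}{71}$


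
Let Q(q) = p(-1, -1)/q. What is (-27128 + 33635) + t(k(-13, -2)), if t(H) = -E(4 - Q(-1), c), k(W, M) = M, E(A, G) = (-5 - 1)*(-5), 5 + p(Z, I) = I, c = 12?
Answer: 6477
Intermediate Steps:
p(Z, I) = -5 + I
Q(q) = -6/q (Q(q) = (-5 - 1)/q = -6/q)
E(A, G) = 30 (E(A, G) = -6*(-5) = 30)
t(H) = -30 (t(H) = -1*30 = -30)
(-27128 + 33635) + t(k(-13, -2)) = (-27128 + 33635) - 30 = 6507 - 30 = 6477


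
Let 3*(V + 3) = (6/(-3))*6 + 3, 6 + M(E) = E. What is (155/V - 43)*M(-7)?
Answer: 5369/6 ≈ 894.83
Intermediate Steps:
M(E) = -6 + E
V = -6 (V = -3 + ((6/(-3))*6 + 3)/3 = -3 + ((6*(-⅓))*6 + 3)/3 = -3 + (-2*6 + 3)/3 = -3 + (-12 + 3)/3 = -3 + (⅓)*(-9) = -3 - 3 = -6)
(155/V - 43)*M(-7) = (155/(-6) - 43)*(-6 - 7) = (155*(-⅙) - 43)*(-13) = (-155/6 - 43)*(-13) = -413/6*(-13) = 5369/6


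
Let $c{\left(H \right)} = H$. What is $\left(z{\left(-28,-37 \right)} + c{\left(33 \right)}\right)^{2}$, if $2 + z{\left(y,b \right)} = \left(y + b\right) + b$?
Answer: $5041$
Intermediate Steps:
$z{\left(y,b \right)} = -2 + y + 2 b$ ($z{\left(y,b \right)} = -2 + \left(\left(y + b\right) + b\right) = -2 + \left(\left(b + y\right) + b\right) = -2 + \left(y + 2 b\right) = -2 + y + 2 b$)
$\left(z{\left(-28,-37 \right)} + c{\left(33 \right)}\right)^{2} = \left(\left(-2 - 28 + 2 \left(-37\right)\right) + 33\right)^{2} = \left(\left(-2 - 28 - 74\right) + 33\right)^{2} = \left(-104 + 33\right)^{2} = \left(-71\right)^{2} = 5041$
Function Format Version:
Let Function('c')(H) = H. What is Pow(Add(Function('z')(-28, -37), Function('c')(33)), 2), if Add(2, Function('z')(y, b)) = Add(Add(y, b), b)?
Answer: 5041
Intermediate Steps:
Function('z')(y, b) = Add(-2, y, Mul(2, b)) (Function('z')(y, b) = Add(-2, Add(Add(y, b), b)) = Add(-2, Add(Add(b, y), b)) = Add(-2, Add(y, Mul(2, b))) = Add(-2, y, Mul(2, b)))
Pow(Add(Function('z')(-28, -37), Function('c')(33)), 2) = Pow(Add(Add(-2, -28, Mul(2, -37)), 33), 2) = Pow(Add(Add(-2, -28, -74), 33), 2) = Pow(Add(-104, 33), 2) = Pow(-71, 2) = 5041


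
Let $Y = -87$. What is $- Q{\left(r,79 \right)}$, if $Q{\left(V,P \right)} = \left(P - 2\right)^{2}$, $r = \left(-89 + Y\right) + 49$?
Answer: $-5929$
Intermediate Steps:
$r = -127$ ($r = \left(-89 - 87\right) + 49 = -176 + 49 = -127$)
$Q{\left(V,P \right)} = \left(-2 + P\right)^{2}$
$- Q{\left(r,79 \right)} = - \left(-2 + 79\right)^{2} = - 77^{2} = \left(-1\right) 5929 = -5929$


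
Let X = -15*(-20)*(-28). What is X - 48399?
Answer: -56799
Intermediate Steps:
X = -8400 (X = 300*(-28) = -8400)
X - 48399 = -8400 - 48399 = -56799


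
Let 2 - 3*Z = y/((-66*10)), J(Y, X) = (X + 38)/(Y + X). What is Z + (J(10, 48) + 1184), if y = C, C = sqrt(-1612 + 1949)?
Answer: 103195/87 + sqrt(337)/1980 ≈ 1186.2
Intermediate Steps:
J(Y, X) = (38 + X)/(X + Y)
C = sqrt(337) ≈ 18.358
y = sqrt(337) ≈ 18.358
Z = 2/3 + sqrt(337)/1980 (Z = 2/3 - sqrt(337)/(3*((-66*10))) = 2/3 - sqrt(337)/(3*(-660)) = 2/3 - sqrt(337)*(-1)/(3*660) = 2/3 - (-1)*sqrt(337)/1980 = 2/3 + sqrt(337)/1980 ≈ 0.67594)
Z + (J(10, 48) + 1184) = (2/3 + sqrt(337)/1980) + ((38 + 48)/(48 + 10) + 1184) = (2/3 + sqrt(337)/1980) + (86/58 + 1184) = (2/3 + sqrt(337)/1980) + ((1/58)*86 + 1184) = (2/3 + sqrt(337)/1980) + (43/29 + 1184) = (2/3 + sqrt(337)/1980) + 34379/29 = 103195/87 + sqrt(337)/1980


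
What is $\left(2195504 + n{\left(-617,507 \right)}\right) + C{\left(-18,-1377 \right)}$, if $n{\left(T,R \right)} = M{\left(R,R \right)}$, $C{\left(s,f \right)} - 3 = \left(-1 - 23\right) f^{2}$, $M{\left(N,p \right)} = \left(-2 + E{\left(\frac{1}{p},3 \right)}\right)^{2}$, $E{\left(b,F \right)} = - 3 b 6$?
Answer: $- \frac{1237022175093}{28561} \approx -4.3312 \cdot 10^{7}$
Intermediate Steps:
$E{\left(b,F \right)} = - 18 b$
$M{\left(N,p \right)} = \left(-2 - \frac{18}{p}\right)^{2}$
$C{\left(s,f \right)} = 3 - 24 f^{2}$ ($C{\left(s,f \right)} = 3 + \left(-1 - 23\right) f^{2} = 3 - 24 f^{2}$)
$n{\left(T,R \right)} = \frac{4 \left(9 + R\right)^{2}}{R^{2}}$
$\left(2195504 + n{\left(-617,507 \right)}\right) + C{\left(-18,-1377 \right)} = \left(2195504 + \frac{4 \left(9 + 507\right)^{2}}{257049}\right) + \left(3 - 24 \left(-1377\right)^{2}\right) = \left(2195504 + 4 \cdot \frac{1}{257049} \cdot 516^{2}\right) + \left(3 - 45507096\right) = \left(2195504 + 4 \cdot \frac{1}{257049} \cdot 266256\right) + \left(3 - 45507096\right) = \left(2195504 + \frac{118336}{28561}\right) - 45507093 = \frac{62705908080}{28561} - 45507093 = - \frac{1237022175093}{28561}$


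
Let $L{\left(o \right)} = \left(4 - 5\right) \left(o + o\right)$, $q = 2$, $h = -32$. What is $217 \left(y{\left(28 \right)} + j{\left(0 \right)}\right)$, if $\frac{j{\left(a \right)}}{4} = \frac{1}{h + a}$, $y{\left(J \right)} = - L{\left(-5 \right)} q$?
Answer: $- \frac{34937}{8} \approx -4367.1$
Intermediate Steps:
$L{\left(o \right)} = - 2 o$
$y{\left(J \right)} = -20$ ($y{\left(J \right)} = - \left(-2\right) \left(-5\right) 2 = \left(-1\right) 10 \cdot 2 = \left(-10\right) 2 = -20$)
$j{\left(a \right)} = \frac{4}{-32 + a}$
$217 \left(y{\left(28 \right)} + j{\left(0 \right)}\right) = 217 \left(-20 + \frac{4}{-32 + 0}\right) = 217 \left(-20 + \frac{4}{-32}\right) = 217 \left(-20 + 4 \left(- \frac{1}{32}\right)\right) = 217 \left(-20 - \frac{1}{8}\right) = 217 \left(- \frac{161}{8}\right) = - \frac{34937}{8}$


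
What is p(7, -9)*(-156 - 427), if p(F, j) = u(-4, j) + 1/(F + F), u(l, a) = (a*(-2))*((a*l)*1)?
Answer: -5289559/14 ≈ -3.7783e+5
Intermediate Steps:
u(l, a) = -2*l*a² (u(l, a) = (-2*a)*(a*l) = -2*l*a²)
p(F, j) = 1/(2*F) + 8*j² (p(F, j) = -2*(-4)*j² + 1/(F + F) = 8*j² + 1/(2*F) = 1/(2*F) + 8*j²)
p(7, -9)*(-156 - 427) = ((½)/7 + 8*(-9)²)*(-156 - 427) = ((½)*(⅐) + 8*81)*(-583) = (1/14 + 648)*(-583) = (9073/14)*(-583) = -5289559/14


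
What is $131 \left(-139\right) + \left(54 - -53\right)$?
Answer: $-18102$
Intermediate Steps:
$131 \left(-139\right) + \left(54 - -53\right) = -18209 + \left(54 + 53\right) = -18209 + 107 = -18102$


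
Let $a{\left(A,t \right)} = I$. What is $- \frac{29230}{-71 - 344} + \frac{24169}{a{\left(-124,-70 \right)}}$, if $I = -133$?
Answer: $- \frac{1228509}{11039} \approx -111.29$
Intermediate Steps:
$a{\left(A,t \right)} = -133$
$- \frac{29230}{-71 - 344} + \frac{24169}{a{\left(-124,-70 \right)}} = - \frac{29230}{-71 - 344} + \frac{24169}{-133} = - \frac{29230}{-71 - 344} + 24169 \left(- \frac{1}{133}\right) = - \frac{29230}{-415} - \frac{24169}{133} = \left(-29230\right) \left(- \frac{1}{415}\right) - \frac{24169}{133} = \frac{5846}{83} - \frac{24169}{133} = - \frac{1228509}{11039}$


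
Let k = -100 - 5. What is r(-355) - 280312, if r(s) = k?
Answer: -280417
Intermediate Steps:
k = -105
r(s) = -105
r(-355) - 280312 = -105 - 280312 = -280417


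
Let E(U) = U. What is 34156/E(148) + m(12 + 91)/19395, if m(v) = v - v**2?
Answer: 55075061/239205 ≈ 230.24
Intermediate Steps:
34156/E(148) + m(12 + 91)/19395 = 34156/148 + ((12 + 91)*(1 - (12 + 91)))/19395 = 34156*(1/148) + (103*(1 - 1*103))*(1/19395) = 8539/37 + (103*(1 - 103))*(1/19395) = 8539/37 + (103*(-102))*(1/19395) = 8539/37 - 10506*1/19395 = 8539/37 - 3502/6465 = 55075061/239205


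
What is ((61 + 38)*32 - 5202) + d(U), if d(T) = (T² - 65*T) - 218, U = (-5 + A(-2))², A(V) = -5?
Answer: 1248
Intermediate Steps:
U = 100 (U = (-5 - 5)² = (-10)² = 100)
d(T) = -218 + T² - 65*T
((61 + 38)*32 - 5202) + d(U) = ((61 + 38)*32 - 5202) + (-218 + 100² - 65*100) = (99*32 - 5202) + (-218 + 10000 - 6500) = (3168 - 5202) + 3282 = -2034 + 3282 = 1248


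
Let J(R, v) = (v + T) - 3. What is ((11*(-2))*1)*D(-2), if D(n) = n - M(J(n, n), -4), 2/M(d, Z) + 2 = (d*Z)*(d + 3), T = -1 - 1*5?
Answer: 7766/177 ≈ 43.876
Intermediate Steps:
T = -6 (T = -1 - 5 = -6)
J(R, v) = -9 + v (J(R, v) = (v - 6) - 3 = (-6 + v) - 3 = -9 + v)
M(d, Z) = 2/(-2 + Z*d*(3 + d)) (M(d, Z) = 2/(-2 + (d*Z)*(d + 3)) = 2/(-2 + (Z*d)*(3 + d)) = 2/(-2 + Z*d*(3 + d)))
D(n) = n - 2/(106 - 12*n - 4*(-9 + n)²) (D(n) = n - 2/(-2 - 4*(-9 + n)² + 3*(-4)*(-9 + n)) = n - 2/(-2 - 4*(-9 + n)² + (108 - 12*n)) = n - 2/(106 - 12*n - 4*(-9 + n)²))
((11*(-2))*1)*D(-2) = ((11*(-2))*1)*((1 - 30*(-2)² + 2*(-2)³ + 109*(-2))/(109 - 30*(-2) + 2*(-2)²)) = (-22*1)*((1 - 30*4 + 2*(-8) - 218)/(109 + 60 + 2*4)) = -22*(1 - 120 - 16 - 218)/(109 + 60 + 8) = -22*(-353)/177 = -22*(-353/177) = 7766/177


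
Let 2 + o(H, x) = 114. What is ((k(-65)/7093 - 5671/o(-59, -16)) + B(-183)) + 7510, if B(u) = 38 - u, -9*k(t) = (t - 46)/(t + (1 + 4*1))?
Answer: 274563255149/35748720 ≈ 7680.4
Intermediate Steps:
o(H, x) = 112 (o(H, x) = -2 + 114 = 112)
k(t) = -(-46 + t)/(9*(5 + t)) (k(t) = -(t - 46)/(9*(t + (1 + 4*1))) = -(-46 + t)/(9*(t + (1 + 4))) = -(-46 + t)/(9*(t + 5)) = -(-46 + t)/(9*(5 + t)))
((k(-65)/7093 - 5671/o(-59, -16)) + B(-183)) + 7510 = ((((46 - 1*(-65))/(9*(5 - 65)))/7093 - 5671/112) + (38 - 1*(-183))) + 7510 = ((((1/9)*(46 + 65)/(-60))*(1/7093) - 5671*1/112) + (38 + 183)) + 7510 = ((((1/9)*(-1/60)*111)*(1/7093) - 5671/112) + 221) + 7510 = ((-37/180*1/7093 - 5671/112) + 221) + 7510 = ((-37/1276740 - 5671/112) + 221) + 7510 = (-1810099171/35748720 + 221) + 7510 = 6090367949/35748720 + 7510 = 274563255149/35748720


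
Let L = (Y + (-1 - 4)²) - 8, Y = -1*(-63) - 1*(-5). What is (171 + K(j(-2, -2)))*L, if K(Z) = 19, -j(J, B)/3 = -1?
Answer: 16150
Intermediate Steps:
j(J, B) = 3 (j(J, B) = -3*(-1) = 3)
Y = 68 (Y = 63 + 5 = 68)
L = 85 (L = (68 + (-1 - 4)²) - 8 = (68 + (-5)²) - 8 = (68 + 25) - 8 = 93 - 8 = 85)
(171 + K(j(-2, -2)))*L = (171 + 19)*85 = 190*85 = 16150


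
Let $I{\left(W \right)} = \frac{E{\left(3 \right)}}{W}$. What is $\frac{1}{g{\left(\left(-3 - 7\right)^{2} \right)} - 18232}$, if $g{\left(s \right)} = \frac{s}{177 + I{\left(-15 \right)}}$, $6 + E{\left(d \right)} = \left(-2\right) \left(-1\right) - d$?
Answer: $- \frac{1331}{24266042} \approx -5.485 \cdot 10^{-5}$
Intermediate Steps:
$E{\left(d \right)} = -4 - d$ ($E{\left(d \right)} = -6 - \left(-2 + d\right) = -4 - d$)
$I{\left(W \right)} = - \frac{7}{W}$ ($I{\left(W \right)} = \frac{-4 - 3}{W} = - \frac{7}{W}$)
$g{\left(s \right)} = \frac{15 s}{2662}$ ($g{\left(s \right)} = \frac{s}{177 - \frac{7}{-15}} = \frac{s}{177 - - \frac{7}{15}} = \frac{s}{177 + \frac{7}{15}} = \frac{s}{\frac{2662}{15}} = \frac{15 s}{2662}$)
$\frac{1}{g{\left(\left(-3 - 7\right)^{2} \right)} - 18232} = \frac{1}{\frac{15 \left(-3 - 7\right)^{2}}{2662} - 18232} = \frac{1}{\frac{15 \left(-10\right)^{2}}{2662} - 18232} = \frac{1}{\frac{15}{2662} \cdot 100 - 18232} = \frac{1}{\frac{750}{1331} - 18232} = \frac{1}{- \frac{24266042}{1331}} = - \frac{1331}{24266042}$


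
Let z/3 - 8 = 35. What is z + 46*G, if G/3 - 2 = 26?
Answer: 3993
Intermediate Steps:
z = 129 (z = 24 + 3*35 = 24 + 105 = 129)
G = 84 (G = 6 + 3*26 = 6 + 78 = 84)
z + 46*G = 129 + 46*84 = 129 + 3864 = 3993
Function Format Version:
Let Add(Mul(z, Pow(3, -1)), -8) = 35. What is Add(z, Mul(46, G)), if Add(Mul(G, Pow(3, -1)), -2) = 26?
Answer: 3993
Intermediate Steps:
z = 129 (z = Add(24, Mul(3, 35)) = Add(24, 105) = 129)
G = 84 (G = Add(6, Mul(3, 26)) = Add(6, 78) = 84)
Add(z, Mul(46, G)) = Add(129, Mul(46, 84)) = Add(129, 3864) = 3993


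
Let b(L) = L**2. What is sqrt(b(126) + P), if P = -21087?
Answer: 3*I*sqrt(579) ≈ 72.187*I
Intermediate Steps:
sqrt(b(126) + P) = sqrt(126**2 - 21087) = sqrt(15876 - 21087) = sqrt(-5211) = 3*I*sqrt(579)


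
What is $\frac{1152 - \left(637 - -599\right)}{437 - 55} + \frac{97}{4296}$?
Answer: $- \frac{161905}{820536} \approx -0.19732$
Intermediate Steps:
$\frac{1152 - \left(637 - -599\right)}{437 - 55} + \frac{97}{4296} = \frac{1152 - \left(637 + 599\right)}{437 - 55} + 97 \cdot \frac{1}{4296} = \frac{1152 - 1236}{382} + \frac{97}{4296} = \left(1152 - 1236\right) \frac{1}{382} + \frac{97}{4296} = \left(-84\right) \frac{1}{382} + \frac{97}{4296} = - \frac{42}{191} + \frac{97}{4296} = - \frac{161905}{820536}$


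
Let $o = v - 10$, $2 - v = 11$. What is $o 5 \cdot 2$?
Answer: $-190$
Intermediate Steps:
$v = -9$ ($v = 2 - 11 = -9$)
$o = -19$ ($o = -9 - 10 = -19$)
$o 5 \cdot 2 = \left(-19\right) 5 \cdot 2 = \left(-95\right) 2 = -190$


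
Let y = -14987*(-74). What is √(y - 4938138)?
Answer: 590*I*√11 ≈ 1956.8*I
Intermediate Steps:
y = 1109038
√(y - 4938138) = √(1109038 - 4938138) = √(-3829100) = 590*I*√11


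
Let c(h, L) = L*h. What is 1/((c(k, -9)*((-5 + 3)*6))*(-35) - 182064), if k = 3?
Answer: -1/193404 ≈ -5.1705e-6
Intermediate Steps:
1/((c(k, -9)*((-5 + 3)*6))*(-35) - 182064) = 1/(((-9*3)*((-5 + 3)*6))*(-35) - 182064) = 1/(-(-54)*6*(-35) - 182064) = 1/(-27*(-12)*(-35) - 182064) = 1/(324*(-35) - 182064) = 1/(-11340 - 182064) = 1/(-193404) = -1/193404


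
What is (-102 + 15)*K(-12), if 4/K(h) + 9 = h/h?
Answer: 87/2 ≈ 43.500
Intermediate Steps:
K(h) = -½ (K(h) = 4/(-9 + h/h) = 4/(-9 + 1) = 4/(-8) = 4*(-⅛) = -½)
(-102 + 15)*K(-12) = (-102 + 15)*(-½) = -87*(-½) = 87/2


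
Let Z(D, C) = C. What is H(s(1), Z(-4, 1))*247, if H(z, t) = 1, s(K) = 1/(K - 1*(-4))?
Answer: 247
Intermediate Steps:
s(K) = 1/(4 + K) (s(K) = 1/(K + 4) = 1/(4 + K))
H(s(1), Z(-4, 1))*247 = 1*247 = 247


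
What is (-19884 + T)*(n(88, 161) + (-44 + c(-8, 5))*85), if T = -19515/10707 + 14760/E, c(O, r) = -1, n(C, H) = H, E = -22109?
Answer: 5749489087971536/78907021 ≈ 7.2864e+7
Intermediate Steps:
T = -196497485/78907021 (T = -19515/10707 + 14760/(-22109) = -19515*1/10707 + 14760*(-1/22109) = -6505/3569 - 14760/22109 = -196497485/78907021 ≈ -2.4902)
(-19884 + T)*(n(88, 161) + (-44 + c(-8, 5))*85) = (-19884 - 196497485/78907021)*(161 + (-44 - 1)*85) = -1569183703049*(161 - 45*85)/78907021 = -1569183703049*(161 - 3825)/78907021 = -1569183703049/78907021*(-3664) = 5749489087971536/78907021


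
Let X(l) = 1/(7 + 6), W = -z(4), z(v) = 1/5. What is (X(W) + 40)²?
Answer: 271441/169 ≈ 1606.2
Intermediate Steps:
z(v) = ⅕
W = -⅕ (W = -1*⅕ = -⅕ ≈ -0.20000)
X(l) = 1/13
(X(W) + 40)² = (1/13 + 40)² = (521/13)² = 271441/169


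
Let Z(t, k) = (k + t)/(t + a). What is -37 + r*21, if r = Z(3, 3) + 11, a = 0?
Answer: 236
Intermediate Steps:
Z(t, k) = (k + t)/t (Z(t, k) = (k + t)/(t + 0) = (k + t)/t)
r = 13 (r = (3 + 3)/3 + 11 = (1/3)*6 + 11 = 2 + 11 = 13)
-37 + r*21 = -37 + 13*21 = -37 + 273 = 236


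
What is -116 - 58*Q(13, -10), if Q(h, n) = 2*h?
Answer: -1624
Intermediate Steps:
-116 - 58*Q(13, -10) = -116 - 116*13 = -116 - 58*26 = -116 - 1508 = -1624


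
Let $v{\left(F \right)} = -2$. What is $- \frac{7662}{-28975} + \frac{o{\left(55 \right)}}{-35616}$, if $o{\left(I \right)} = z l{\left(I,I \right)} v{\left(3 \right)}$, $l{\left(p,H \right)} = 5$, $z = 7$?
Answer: $\frac{19637003}{73712400} \approx 0.2664$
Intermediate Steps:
$o{\left(I \right)} = -70$ ($o{\left(I \right)} = 7 \cdot 5 \left(-2\right) = 35 \left(-2\right) = -70$)
$- \frac{7662}{-28975} + \frac{o{\left(55 \right)}}{-35616} = - \frac{7662}{-28975} - \frac{70}{-35616} = \left(-7662\right) \left(- \frac{1}{28975}\right) - - \frac{5}{2544} = \frac{7662}{28975} + \frac{5}{2544} = \frac{19637003}{73712400}$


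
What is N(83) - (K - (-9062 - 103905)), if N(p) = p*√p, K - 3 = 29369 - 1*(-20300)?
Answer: -162639 + 83*√83 ≈ -1.6188e+5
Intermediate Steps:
K = 49672 (K = 3 + (29369 - 1*(-20300)) = 3 + (29369 + 20300) = 3 + 49669 = 49672)
N(p) = p^(3/2)
N(83) - (K - (-9062 - 103905)) = 83^(3/2) - (49672 - (-9062 - 103905)) = 83*√83 - (49672 - 1*(-112967)) = 83*√83 - (49672 + 112967) = 83*√83 - 1*162639 = 83*√83 - 162639 = -162639 + 83*√83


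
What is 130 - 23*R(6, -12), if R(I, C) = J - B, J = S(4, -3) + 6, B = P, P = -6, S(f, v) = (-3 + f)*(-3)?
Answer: -77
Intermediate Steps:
S(f, v) = 9 - 3*f
B = -6
J = 3 (J = (9 - 3*4) + 6 = (9 - 12) + 6 = -3 + 6 = 3)
R(I, C) = 9 (R(I, C) = 3 - 1*(-6) = 3 + 6 = 9)
130 - 23*R(6, -12) = 130 - 23*9 = 130 - 207 = -77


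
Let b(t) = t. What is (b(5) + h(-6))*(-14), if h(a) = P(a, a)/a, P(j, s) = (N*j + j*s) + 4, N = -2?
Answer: 154/3 ≈ 51.333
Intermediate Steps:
P(j, s) = 4 - 2*j + j*s (P(j, s) = (-2*j + j*s) + 4 = 4 - 2*j + j*s)
h(a) = (4 + a**2 - 2*a)/a (h(a) = (4 - 2*a + a*a)/a = (4 - 2*a + a**2)/a = (4 + a**2 - 2*a)/a)
(b(5) + h(-6))*(-14) = (5 + (-2 - 6 + 4/(-6)))*(-14) = (5 + (-2 - 6 + 4*(-1/6)))*(-14) = (5 + (-2 - 6 - 2/3))*(-14) = (5 - 26/3)*(-14) = -11/3*(-14) = 154/3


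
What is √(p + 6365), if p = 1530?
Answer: √7895 ≈ 88.854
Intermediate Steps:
√(p + 6365) = √(1530 + 6365) = √7895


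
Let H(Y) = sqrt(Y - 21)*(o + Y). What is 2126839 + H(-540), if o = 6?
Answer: 2126839 - 534*I*sqrt(561) ≈ 2.1268e+6 - 12648.0*I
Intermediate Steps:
H(Y) = sqrt(-21 + Y)*(6 + Y) (H(Y) = sqrt(Y - 21)*(6 + Y) = sqrt(-21 + Y)*(6 + Y))
2126839 + H(-540) = 2126839 + sqrt(-21 - 540)*(6 - 540) = 2126839 + sqrt(-561)*(-534) = 2126839 + (I*sqrt(561))*(-534) = 2126839 - 534*I*sqrt(561)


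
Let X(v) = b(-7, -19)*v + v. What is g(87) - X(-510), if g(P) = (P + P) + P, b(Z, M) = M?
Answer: -8919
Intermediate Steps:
g(P) = 3*P (g(P) = 2*P + P = 3*P)
X(v) = -18*v (X(v) = -19*v + v = -18*v)
g(87) - X(-510) = 3*87 - (-18)*(-510) = 261 - 1*9180 = 261 - 9180 = -8919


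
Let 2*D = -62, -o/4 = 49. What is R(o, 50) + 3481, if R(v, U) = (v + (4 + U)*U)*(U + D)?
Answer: 51057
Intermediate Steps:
o = -196 (o = -4*49 = -196)
D = -31 (D = (1/2)*(-62) = -31)
R(v, U) = (-31 + U)*(v + U*(4 + U)) (R(v, U) = (v + (4 + U)*U)*(U - 31) = (v + U*(4 + U))*(-31 + U) = (-31 + U)*(v + U*(4 + U)))
R(o, 50) + 3481 = (50**3 - 124*50 - 31*(-196) - 27*50**2 + 50*(-196)) + 3481 = (125000 - 6200 + 6076 - 27*2500 - 9800) + 3481 = (125000 - 6200 + 6076 - 67500 - 9800) + 3481 = 47576 + 3481 = 51057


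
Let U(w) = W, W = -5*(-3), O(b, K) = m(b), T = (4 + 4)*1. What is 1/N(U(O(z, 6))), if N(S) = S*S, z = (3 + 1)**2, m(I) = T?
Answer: 1/225 ≈ 0.0044444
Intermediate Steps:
T = 8 (T = 8*1 = 8)
m(I) = 8
z = 16 (z = 4**2 = 16)
O(b, K) = 8
W = 15
U(w) = 15
N(S) = S**2
1/N(U(O(z, 6))) = 1/(15**2) = 1/225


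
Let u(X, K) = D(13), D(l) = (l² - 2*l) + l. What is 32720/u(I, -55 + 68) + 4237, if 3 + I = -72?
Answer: 173423/39 ≈ 4446.7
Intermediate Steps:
D(l) = l² - l
I = -75 (I = -3 - 72 = -75)
u(X, K) = 156 (u(X, K) = 13*(-1 + 13) = 13*12 = 156)
32720/u(I, -55 + 68) + 4237 = 32720/156 + 4237 = 32720*(1/156) + 4237 = 8180/39 + 4237 = 173423/39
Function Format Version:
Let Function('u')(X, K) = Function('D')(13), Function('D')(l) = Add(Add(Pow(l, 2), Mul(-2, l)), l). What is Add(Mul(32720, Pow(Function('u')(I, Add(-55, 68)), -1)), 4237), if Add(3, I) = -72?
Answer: Rational(173423, 39) ≈ 4446.7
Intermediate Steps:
Function('D')(l) = Add(Pow(l, 2), Mul(-1, l))
I = -75 (I = Add(-3, -72) = -75)
Function('u')(X, K) = 156 (Function('u')(X, K) = Mul(13, Add(-1, 13)) = Mul(13, 12) = 156)
Add(Mul(32720, Pow(Function('u')(I, Add(-55, 68)), -1)), 4237) = Add(Mul(32720, Pow(156, -1)), 4237) = Add(Mul(32720, Rational(1, 156)), 4237) = Add(Rational(8180, 39), 4237) = Rational(173423, 39)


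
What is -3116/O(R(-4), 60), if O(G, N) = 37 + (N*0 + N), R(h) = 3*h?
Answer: -3116/97 ≈ -32.124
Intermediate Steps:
O(G, N) = 37 + N (O(G, N) = 37 + (0 + N) = 37 + N)
-3116/O(R(-4), 60) = -3116/(37 + 60) = -3116/97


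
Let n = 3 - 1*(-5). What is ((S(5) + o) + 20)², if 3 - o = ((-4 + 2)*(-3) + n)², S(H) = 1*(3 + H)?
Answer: 27225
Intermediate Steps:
S(H) = 3 + H
n = 8 (n = 3 + 5 = 8)
o = -193 (o = 3 - ((-4 + 2)*(-3) + 8)² = 3 - (-2*(-3) + 8)² = 3 - (6 + 8)² = 3 - 1*14² = 3 - 1*196 = 3 - 196 = -193)
((S(5) + o) + 20)² = (((3 + 5) - 193) + 20)² = ((8 - 193) + 20)² = (-185 + 20)² = (-165)² = 27225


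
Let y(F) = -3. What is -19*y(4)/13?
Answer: 57/13 ≈ 4.3846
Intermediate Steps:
-19*y(4)/13 = -19*(-3)/13 = 57*(1/13) = 57/13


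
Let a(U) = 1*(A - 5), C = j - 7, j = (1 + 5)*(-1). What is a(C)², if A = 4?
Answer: 1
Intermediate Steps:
j = -6 (j = 6*(-1) = -6)
C = -13 (C = -6 - 7 = -13)
a(U) = -1 (a(U) = 1*(4 - 5) = 1*(-1) = -1)
a(C)² = (-1)² = 1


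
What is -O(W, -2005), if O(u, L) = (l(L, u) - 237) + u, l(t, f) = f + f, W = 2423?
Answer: -7032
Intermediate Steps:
l(t, f) = 2*f
O(u, L) = -237 + 3*u (O(u, L) = (2*u - 237) + u = (-237 + 2*u) + u = -237 + 3*u)
-O(W, -2005) = -(-237 + 3*2423) = -(-237 + 7269) = -1*7032 = -7032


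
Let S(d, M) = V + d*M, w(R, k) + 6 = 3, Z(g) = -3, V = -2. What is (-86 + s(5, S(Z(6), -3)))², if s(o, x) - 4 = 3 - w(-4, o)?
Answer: 5776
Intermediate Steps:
w(R, k) = -3 (w(R, k) = -6 + 3 = -3)
S(d, M) = -2 + M*d (S(d, M) = -2 + d*M = -2 + M*d)
s(o, x) = 10 (s(o, x) = 4 + (3 - 1*(-3)) = 4 + (3 + 3) = 4 + 6 = 10)
(-86 + s(5, S(Z(6), -3)))² = (-86 + 10)² = (-76)² = 5776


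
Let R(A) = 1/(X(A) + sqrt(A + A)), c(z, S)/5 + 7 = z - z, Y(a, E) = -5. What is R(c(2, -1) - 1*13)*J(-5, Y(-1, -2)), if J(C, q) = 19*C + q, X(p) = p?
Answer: 2 + I*sqrt(6)/6 ≈ 2.0 + 0.40825*I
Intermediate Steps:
c(z, S) = -35 (c(z, S) = -35 + 5*(z - z) = -35 + 5*0 = -35 + 0 = -35)
J(C, q) = q + 19*C
R(A) = 1/(A + sqrt(2)*sqrt(A)) (R(A) = 1/(A + sqrt(A + A)) = 1/(A + sqrt(2*A)) = 1/(A + sqrt(2)*sqrt(A)))
R(c(2, -1) - 1*13)*J(-5, Y(-1, -2)) = (-5 + 19*(-5))/((-35 - 1*13) + sqrt(2)*sqrt(-35 - 1*13)) = (-5 - 95)/((-35 - 13) + sqrt(2)*sqrt(-35 - 13)) = -100/(-48 + sqrt(2)*sqrt(-48)) = -100/(-48 + sqrt(2)*(4*I*sqrt(3))) = -100/(-48 + 4*I*sqrt(6))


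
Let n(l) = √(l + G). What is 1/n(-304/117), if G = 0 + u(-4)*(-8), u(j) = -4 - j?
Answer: -3*I*√247/76 ≈ -0.62038*I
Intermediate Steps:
G = 0 (G = 0 + (-4 - 1*(-4))*(-8) = 0 + (-4 + 4)*(-8) = 0 + 0*(-8) = 0 + 0 = 0)
n(l) = √l (n(l) = √(l + 0) = √l)
1/n(-304/117) = 1/(√(-304/117)) = 1/(4*I*√247/39) = -3*I*√247/76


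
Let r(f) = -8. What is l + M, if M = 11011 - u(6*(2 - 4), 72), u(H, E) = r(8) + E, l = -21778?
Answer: -10831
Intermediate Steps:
u(H, E) = -8 + E
M = 10947 (M = 11011 - (-8 + 72) = 11011 - 1*64 = 11011 - 64 = 10947)
l + M = -21778 + 10947 = -10831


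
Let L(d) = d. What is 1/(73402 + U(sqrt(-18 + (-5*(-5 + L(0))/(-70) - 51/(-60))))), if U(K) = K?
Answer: 10276280/754299507011 - 2*I*sqrt(85785)/754299507011 ≈ 1.3624e-5 - 7.7659e-10*I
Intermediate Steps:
1/(73402 + U(sqrt(-18 + (-5*(-5 + L(0))/(-70) - 51/(-60))))) = 1/(73402 + sqrt(-18 + (-5*(-5 + 0)/(-70) - 51/(-60)))) = 1/(73402 + sqrt(-18 + (-5*(-5)*(-1/70) - 51*(-1/60)))) = 1/(73402 + sqrt(-18 + (25*(-1/70) + 17/20))) = 1/(73402 + sqrt(-18 + (-5/14 + 17/20))) = 1/(73402 + sqrt(-18 + 69/140)) = 1/(73402 + sqrt(-2451/140)) = 1/(73402 + I*sqrt(85785)/70)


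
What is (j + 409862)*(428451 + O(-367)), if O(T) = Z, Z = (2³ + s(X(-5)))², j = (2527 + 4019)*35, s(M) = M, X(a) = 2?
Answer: 273832089572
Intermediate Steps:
j = 229110 (j = 6546*35 = 229110)
Z = 100 (Z = (2³ + 2)² = (8 + 2)² = 10² = 100)
O(T) = 100
(j + 409862)*(428451 + O(-367)) = (229110 + 409862)*(428451 + 100) = 638972*428551 = 273832089572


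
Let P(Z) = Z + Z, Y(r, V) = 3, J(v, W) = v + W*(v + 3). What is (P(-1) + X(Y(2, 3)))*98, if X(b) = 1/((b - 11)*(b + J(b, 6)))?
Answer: -4711/24 ≈ -196.29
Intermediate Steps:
J(v, W) = v + W*(3 + v)
P(Z) = 2*Z
X(b) = 1/((-11 + b)*(18 + 8*b)) (X(b) = 1/((b - 11)*(b + (b + 3*6 + 6*b))) = 1/((-11 + b)*(b + (b + 18 + 6*b))) = 1/((-11 + b)*(b + (18 + 7*b))) = 1/((-11 + b)*(18 + 8*b)))
(P(-1) + X(Y(2, 3)))*98 = (2*(-1) + 1/(2*(-99 - 35*3 + 4*3**2)))*98 = (-2 + 1/(2*(-99 - 105 + 4*9)))*98 = (-2 + 1/(2*(-99 - 105 + 36)))*98 = (-2 + (1/2)/(-168))*98 = (-2 + (1/2)*(-1/168))*98 = (-2 - 1/336)*98 = -673/336*98 = -4711/24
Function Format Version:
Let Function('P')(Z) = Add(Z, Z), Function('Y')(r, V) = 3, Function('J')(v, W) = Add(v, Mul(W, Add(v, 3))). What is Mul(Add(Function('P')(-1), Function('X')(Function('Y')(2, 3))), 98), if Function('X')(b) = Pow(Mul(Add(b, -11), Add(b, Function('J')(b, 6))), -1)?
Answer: Rational(-4711, 24) ≈ -196.29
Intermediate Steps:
Function('J')(v, W) = Add(v, Mul(W, Add(3, v)))
Function('P')(Z) = Mul(2, Z)
Function('X')(b) = Mul(Pow(Add(-11, b), -1), Pow(Add(18, Mul(8, b)), -1)) (Function('X')(b) = Pow(Mul(Add(b, -11), Add(b, Add(b, Mul(3, 6), Mul(6, b)))), -1) = Pow(Mul(Add(-11, b), Add(b, Add(b, 18, Mul(6, b)))), -1) = Pow(Mul(Add(-11, b), Add(b, Add(18, Mul(7, b)))), -1) = Pow(Mul(Add(-11, b), Add(18, Mul(8, b))), -1) = Mul(Pow(Add(-11, b), -1), Pow(Add(18, Mul(8, b)), -1)))
Mul(Add(Function('P')(-1), Function('X')(Function('Y')(2, 3))), 98) = Mul(Add(Mul(2, -1), Mul(Rational(1, 2), Pow(Add(-99, Mul(-35, 3), Mul(4, Pow(3, 2))), -1))), 98) = Mul(Add(-2, Mul(Rational(1, 2), Pow(Add(-99, -105, Mul(4, 9)), -1))), 98) = Mul(Add(-2, Mul(Rational(1, 2), Pow(Add(-99, -105, 36), -1))), 98) = Mul(Add(-2, Mul(Rational(1, 2), Pow(-168, -1))), 98) = Mul(Add(-2, Mul(Rational(1, 2), Rational(-1, 168))), 98) = Mul(Add(-2, Rational(-1, 336)), 98) = Mul(Rational(-673, 336), 98) = Rational(-4711, 24)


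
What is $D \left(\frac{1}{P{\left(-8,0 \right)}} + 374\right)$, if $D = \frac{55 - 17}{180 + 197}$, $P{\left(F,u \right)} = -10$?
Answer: $\frac{71041}{1885} \approx 37.688$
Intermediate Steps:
$D = \frac{38}{377} \approx 0.1008$
$D \left(\frac{1}{P{\left(-8,0 \right)}} + 374\right) = \frac{38 \left(\frac{1}{-10} + 374\right)}{377} = \frac{38 \left(- \frac{1}{10} + 374\right)}{377} = \frac{38}{377} \cdot \frac{3739}{10} = \frac{71041}{1885}$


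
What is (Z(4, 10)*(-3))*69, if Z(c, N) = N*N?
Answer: -20700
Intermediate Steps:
Z(c, N) = N²
(Z(4, 10)*(-3))*69 = (10²*(-3))*69 = (100*(-3))*69 = -300*69 = -20700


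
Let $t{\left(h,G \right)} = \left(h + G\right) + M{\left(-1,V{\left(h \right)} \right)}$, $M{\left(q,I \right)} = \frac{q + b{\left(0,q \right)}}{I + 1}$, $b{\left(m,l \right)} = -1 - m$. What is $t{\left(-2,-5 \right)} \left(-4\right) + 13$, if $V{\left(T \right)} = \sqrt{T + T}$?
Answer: $\frac{213}{5} - \frac{16 i}{5} \approx 42.6 - 3.2 i$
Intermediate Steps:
$V{\left(T \right)} = \sqrt{2} \sqrt{T}$ ($V{\left(T \right)} = \sqrt{2 T} = \sqrt{2} \sqrt{T}$)
$M{\left(q,I \right)} = \frac{-1 + q}{1 + I}$ ($M{\left(q,I \right)} = \frac{q - 1}{I + 1} = \frac{q + \left(-1 + 0\right)}{1 + I} = \frac{q - 1}{1 + I} = \frac{-1 + q}{1 + I}$)
$t{\left(h,G \right)} = G + h - \frac{2}{1 + \sqrt{2} \sqrt{h}}$ ($t{\left(h,G \right)} = \left(h + G\right) + \frac{-1 - 1}{1 + \sqrt{2} \sqrt{h}} = \left(G + h\right) + \frac{1}{1 + \sqrt{2} \sqrt{h}} \left(-2\right) = \left(G + h\right) - \frac{2}{1 + \sqrt{2} \sqrt{h}} = G + h - \frac{2}{1 + \sqrt{2} \sqrt{h}}$)
$t{\left(-2,-5 \right)} \left(-4\right) + 13 = \left(-5 - 2 - \frac{2}{1 + \sqrt{2} \sqrt{-2}}\right) \left(-4\right) + 13 = \left(-5 - 2 - \frac{2}{1 + \sqrt{2} i \sqrt{2}}\right) \left(-4\right) + 13 = \left(-5 - 2 - \frac{2}{1 + 2 i}\right) \left(-4\right) + 13 = \left(-5 - 2 - 2 \frac{1 - 2 i}{5}\right) \left(-4\right) + 13 = \left(-5 - 2 - \frac{2 \left(1 - 2 i\right)}{5}\right) \left(-4\right) + 13 = \left(-7 - \frac{2 \left(1 - 2 i\right)}{5}\right) \left(-4\right) + 13 = \left(28 + \frac{8 \left(1 - 2 i\right)}{5}\right) + 13 = 41 + \frac{8 \left(1 - 2 i\right)}{5}$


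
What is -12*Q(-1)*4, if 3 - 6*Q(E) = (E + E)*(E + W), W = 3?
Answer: -56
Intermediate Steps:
Q(E) = ½ - E*(3 + E)/3 (Q(E) = ½ - (E + E)*(E + 3)/6 = ½ - 2*E*(3 + E)/6 = ½ - E*(3 + E)/3)
-12*Q(-1)*4 = -12*(½ - 1*(-1) - ⅓*(-1)²)*4 = -12*(½ + 1 - ⅓*1)*4 = -12*(½ + 1 - ⅓)*4 = -12*7/6*4 = -14*4 = -56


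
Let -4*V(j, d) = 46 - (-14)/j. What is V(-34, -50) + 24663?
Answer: 1676309/68 ≈ 24652.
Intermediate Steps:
V(j, d) = -23/2 - 7/(2*j) (V(j, d) = -(46 - (-14)/j)/4 = -(46 + 14/j)/4 = -23/2 - 7/(2*j))
V(-34, -50) + 24663 = (1/2)*(-7 - 23*(-34))/(-34) + 24663 = (1/2)*(-1/34)*(-7 + 782) + 24663 = (1/2)*(-1/34)*775 + 24663 = -775/68 + 24663 = 1676309/68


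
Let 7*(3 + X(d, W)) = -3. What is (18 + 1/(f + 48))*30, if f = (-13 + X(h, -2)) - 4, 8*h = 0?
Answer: 104430/193 ≈ 541.09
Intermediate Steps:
h = 0 (h = (1/8)*0 = 0)
X(d, W) = -24/7 (X(d, W) = -3 + (1/7)*(-3) = -3 - 3/7 = -24/7)
f = -143/7 (f = (-13 - 24/7) - 4 = -115/7 - 4 = -143/7 ≈ -20.429)
(18 + 1/(f + 48))*30 = (18 + 1/(-143/7 + 48))*30 = (18 + 1/(193/7))*30 = (18 + 7/193)*30 = (3481/193)*30 = 104430/193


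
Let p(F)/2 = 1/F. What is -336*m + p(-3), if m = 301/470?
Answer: -152174/705 ≈ -215.85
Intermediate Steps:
m = 301/470 (m = 301*(1/470) = 301/470 ≈ 0.64043)
p(F) = 2/F
-336*m + p(-3) = -336*301/470 + 2/(-3) = -50568/235 + 2*(-⅓) = -50568/235 - ⅔ = -152174/705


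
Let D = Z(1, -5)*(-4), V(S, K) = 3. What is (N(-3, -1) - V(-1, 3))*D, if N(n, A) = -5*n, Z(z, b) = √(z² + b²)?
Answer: -48*√26 ≈ -244.75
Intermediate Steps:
Z(z, b) = √(b² + z²)
D = -4*√26 (D = √((-5)² + 1²)*(-4) = √(25 + 1)*(-4) = √26*(-4) = -4*√26 ≈ -20.396)
(N(-3, -1) - V(-1, 3))*D = (-5*(-3) - 1*3)*(-4*√26) = (15 - 3)*(-4*√26) = 12*(-4*√26) = -48*√26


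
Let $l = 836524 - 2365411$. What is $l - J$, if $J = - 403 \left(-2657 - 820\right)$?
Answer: $-2930118$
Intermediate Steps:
$l = -1528887$ ($l = 836524 - 2365411 = -1528887$)
$J = 1401231$ ($J = \left(-403\right) \left(-3477\right) = 1401231$)
$l - J = -1528887 - 1401231 = -2930118$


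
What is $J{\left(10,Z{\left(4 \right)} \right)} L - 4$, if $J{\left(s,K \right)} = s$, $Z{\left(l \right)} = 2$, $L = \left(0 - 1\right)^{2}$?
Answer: $6$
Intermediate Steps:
$L = 1$ ($L = \left(-1\right)^{2} = 1$)
$J{\left(10,Z{\left(4 \right)} \right)} L - 4 = 10 \cdot 1 - 4 = 10 - 4 = 6$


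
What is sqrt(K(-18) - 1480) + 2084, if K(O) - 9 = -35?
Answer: 2084 + I*sqrt(1506) ≈ 2084.0 + 38.807*I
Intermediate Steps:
K(O) = -26 (K(O) = 9 - 35 = -26)
sqrt(K(-18) - 1480) + 2084 = sqrt(-26 - 1480) + 2084 = sqrt(-1506) + 2084 = I*sqrt(1506) + 2084 = 2084 + I*sqrt(1506)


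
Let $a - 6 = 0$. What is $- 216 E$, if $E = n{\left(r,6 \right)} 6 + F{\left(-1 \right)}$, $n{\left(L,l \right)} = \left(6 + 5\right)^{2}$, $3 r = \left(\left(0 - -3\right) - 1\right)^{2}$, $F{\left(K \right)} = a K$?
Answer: $-155520$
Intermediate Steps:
$a = 6$ ($a = 6 + 0 = 6$)
$F{\left(K \right)} = 6 K$
$r = \frac{4}{3}$ ($r = \frac{\left(\left(0 - -3\right) - 1\right)^{2}}{3} = \frac{\left(\left(0 + 3\right) - 1\right)^{2}}{3} = \frac{\left(3 - 1\right)^{2}}{3} = \frac{2^{2}}{3} = \frac{1}{3} \cdot 4 = \frac{4}{3} \approx 1.3333$)
$n{\left(L,l \right)} = 121$ ($n{\left(L,l \right)} = 11^{2} = 121$)
$E = 720$ ($E = 121 \cdot 6 + 6 \left(-1\right) = 726 - 6 = 720$)
$- 216 E = \left(-216\right) 720 = -155520$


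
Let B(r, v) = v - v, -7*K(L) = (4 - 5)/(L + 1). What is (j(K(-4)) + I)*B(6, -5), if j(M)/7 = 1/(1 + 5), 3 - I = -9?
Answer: 0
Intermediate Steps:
K(L) = 1/(7*(1 + L)) (K(L) = -(4 - 5)/(7*(L + 1)) = -(-1)/(7*(1 + L)) = 1/(7*(1 + L)))
I = 12 (I = 3 - 1*(-9) = 3 + 9 = 12)
j(M) = 7/6 (j(M) = 7/(1 + 5) = 7/6)
B(r, v) = 0
(j(K(-4)) + I)*B(6, -5) = (7/6 + 12)*0 = (79/6)*0 = 0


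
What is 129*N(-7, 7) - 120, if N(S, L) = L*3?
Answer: 2589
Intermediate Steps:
N(S, L) = 3*L
129*N(-7, 7) - 120 = 129*(3*7) - 120 = 129*21 - 120 = 2709 - 120 = 2589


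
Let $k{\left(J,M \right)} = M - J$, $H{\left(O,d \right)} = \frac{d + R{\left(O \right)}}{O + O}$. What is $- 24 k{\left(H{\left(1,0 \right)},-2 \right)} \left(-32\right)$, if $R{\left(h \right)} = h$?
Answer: $-1920$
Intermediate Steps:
$H{\left(O,d \right)} = \frac{O + d}{2 O}$ ($H{\left(O,d \right)} = \frac{d + O}{O + O} = \frac{O + d}{2 O}$)
$- 24 k{\left(H{\left(1,0 \right)},-2 \right)} \left(-32\right) = - 24 \left(-2 - \frac{1 + 0}{2 \cdot 1}\right) \left(-32\right) = - 24 \left(-2 - \frac{1}{2} \cdot 1 \cdot 1\right) \left(-32\right) = - 24 \left(-2 - \frac{1}{2}\right) \left(-32\right) = \left(-24\right) \left(- \frac{5}{2}\right) \left(-32\right) = 60 \left(-32\right) = -1920$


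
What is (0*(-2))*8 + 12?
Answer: 12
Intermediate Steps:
(0*(-2))*8 + 12 = 0*8 + 12 = 0 + 12 = 12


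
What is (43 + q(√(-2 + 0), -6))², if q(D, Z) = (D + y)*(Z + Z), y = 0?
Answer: 1561 - 1032*I*√2 ≈ 1561.0 - 1459.5*I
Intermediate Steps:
q(D, Z) = 2*D*Z (q(D, Z) = (D + 0)*(Z + Z) = D*(2*Z) = 2*D*Z)
(43 + q(√(-2 + 0), -6))² = (43 + 2*√(-2 + 0)*(-6))² = (43 + 2*√(-2)*(-6))² = (43 + 2*(I*√2)*(-6))² = (43 - 12*I*√2)²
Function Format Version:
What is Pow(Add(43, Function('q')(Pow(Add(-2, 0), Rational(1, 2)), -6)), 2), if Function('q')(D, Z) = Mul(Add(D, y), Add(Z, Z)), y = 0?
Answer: Add(1561, Mul(-1032, I, Pow(2, Rational(1, 2)))) ≈ Add(1561.0, Mul(-1459.5, I))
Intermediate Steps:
Function('q')(D, Z) = Mul(2, D, Z) (Function('q')(D, Z) = Mul(Add(D, 0), Add(Z, Z)) = Mul(D, Mul(2, Z)) = Mul(2, D, Z))
Pow(Add(43, Function('q')(Pow(Add(-2, 0), Rational(1, 2)), -6)), 2) = Pow(Add(43, Mul(2, Pow(Add(-2, 0), Rational(1, 2)), -6)), 2) = Pow(Add(43, Mul(2, Pow(-2, Rational(1, 2)), -6)), 2) = Pow(Add(43, Mul(2, Mul(I, Pow(2, Rational(1, 2))), -6)), 2) = Pow(Add(43, Mul(-12, I, Pow(2, Rational(1, 2)))), 2)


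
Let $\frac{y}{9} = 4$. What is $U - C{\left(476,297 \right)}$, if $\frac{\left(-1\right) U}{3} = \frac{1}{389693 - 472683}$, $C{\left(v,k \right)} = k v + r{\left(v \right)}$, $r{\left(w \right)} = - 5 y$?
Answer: $- \frac{11717524077}{82990} \approx -1.4119 \cdot 10^{5}$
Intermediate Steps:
$y = 36$ ($y = 9 \cdot 4 = 36$)
$r{\left(w \right)} = -180$ ($r{\left(w \right)} = \left(-5\right) 36 = -180$)
$C{\left(v,k \right)} = -180 + k v$ ($C{\left(v,k \right)} = k v - 180 = -180 + k v$)
$U = \frac{3}{82990}$ ($U = - \frac{3}{389693 - 472683} = - \frac{3}{-82990} = \left(-3\right) \left(- \frac{1}{82990}\right) = \frac{3}{82990} \approx 3.6149 \cdot 10^{-5}$)
$U - C{\left(476,297 \right)} = \frac{3}{82990} - \left(-180 + 297 \cdot 476\right) = \frac{3}{82990} - \left(-180 + 141372\right) = \frac{3}{82990} - 141192 = - \frac{11717524077}{82990}$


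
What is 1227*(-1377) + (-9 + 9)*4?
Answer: -1689579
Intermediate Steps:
1227*(-1377) + (-9 + 9)*4 = -1689579 + 0*4 = -1689579 + 0 = -1689579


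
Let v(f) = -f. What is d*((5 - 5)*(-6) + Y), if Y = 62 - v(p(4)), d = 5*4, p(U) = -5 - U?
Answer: 1060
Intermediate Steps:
d = 20
Y = 53 (Y = 62 - (-1)*(-5 - 1*4) = 62 - (-1)*(-5 - 4) = 62 - (-1)*(-9) = 62 - 1*9 = 62 - 9 = 53)
d*((5 - 5)*(-6) + Y) = 20*((5 - 5)*(-6) + 53) = 20*(0*(-6) + 53) = 20*(0 + 53) = 20*53 = 1060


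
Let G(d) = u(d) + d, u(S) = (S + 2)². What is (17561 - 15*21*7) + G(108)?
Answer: 27564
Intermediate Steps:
u(S) = (2 + S)²
G(d) = d + (2 + d)² (G(d) = (2 + d)² + d = d + (2 + d)²)
(17561 - 15*21*7) + G(108) = (17561 - 15*21*7) + (108 + (2 + 108)²) = (17561 - 315*7) + (108 + 110²) = (17561 - 2205) + (108 + 12100) = 15356 + 12208 = 27564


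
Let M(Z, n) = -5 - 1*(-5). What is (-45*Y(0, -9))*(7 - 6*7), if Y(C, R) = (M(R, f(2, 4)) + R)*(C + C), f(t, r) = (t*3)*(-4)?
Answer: 0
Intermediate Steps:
f(t, r) = -12*t (f(t, r) = (3*t)*(-4) = -12*t)
M(Z, n) = 0 (M(Z, n) = -5 + 5 = 0)
Y(C, R) = 2*C*R (Y(C, R) = (0 + R)*(C + C) = R*(2*C) = 2*C*R)
(-45*Y(0, -9))*(7 - 6*7) = (-90*0*(-9))*(7 - 6*7) = (-45*0)*(7 - 42) = 0*(-35) = 0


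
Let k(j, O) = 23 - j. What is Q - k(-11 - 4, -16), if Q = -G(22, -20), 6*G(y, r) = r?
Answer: -104/3 ≈ -34.667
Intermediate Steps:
G(y, r) = r/6
Q = 10/3 (Q = -(-20)/6 = -1*(-10/3) = 10/3 ≈ 3.3333)
Q - k(-11 - 4, -16) = 10/3 - (23 - (-11 - 4)) = 10/3 - (23 - 1*(-15)) = 10/3 - (23 + 15) = 10/3 - 1*38 = 10/3 - 38 = -104/3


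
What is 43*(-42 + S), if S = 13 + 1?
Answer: -1204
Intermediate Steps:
S = 14
43*(-42 + S) = 43*(-42 + 14) = 43*(-28) = -1204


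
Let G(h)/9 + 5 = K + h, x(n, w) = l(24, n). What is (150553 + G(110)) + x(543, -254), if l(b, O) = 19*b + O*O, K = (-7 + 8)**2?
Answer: 446812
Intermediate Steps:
K = 1 (K = 1**2 = 1)
l(b, O) = O**2 + 19*b (l(b, O) = 19*b + O**2 = O**2 + 19*b)
x(n, w) = 456 + n**2 (x(n, w) = n**2 + 19*24 = n**2 + 456 = 456 + n**2)
G(h) = -36 + 9*h (G(h) = -45 + 9*(1 + h) = -45 + (9 + 9*h) = -36 + 9*h)
(150553 + G(110)) + x(543, -254) = (150553 + (-36 + 9*110)) + (456 + 543**2) = (150553 + (-36 + 990)) + (456 + 294849) = (150553 + 954) + 295305 = 151507 + 295305 = 446812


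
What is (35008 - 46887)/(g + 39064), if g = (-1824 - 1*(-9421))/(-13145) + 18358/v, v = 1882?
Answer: -146936637155/483313508658 ≈ -0.30402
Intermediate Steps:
g = 113509178/12369445 (g = (-1824 - 1*(-9421))/(-13145) + 18358/1882 = (-1824 + 9421)*(-1/13145) + 18358*(1/1882) = 7597*(-1/13145) + 9179/941 = -7597/13145 + 9179/941 = 113509178/12369445 ≈ 9.1766)
(35008 - 46887)/(g + 39064) = (35008 - 46887)/(113509178/12369445 + 39064) = -11879/483313508658/12369445 = -11879*12369445/483313508658 = -146936637155/483313508658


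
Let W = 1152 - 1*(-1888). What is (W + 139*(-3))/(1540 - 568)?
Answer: 2623/972 ≈ 2.6986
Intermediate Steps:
W = 3040 (W = 1152 + 1888 = 3040)
(W + 139*(-3))/(1540 - 568) = (3040 + 139*(-3))/(1540 - 568) = (3040 - 417)/972 = 2623*(1/972) = 2623/972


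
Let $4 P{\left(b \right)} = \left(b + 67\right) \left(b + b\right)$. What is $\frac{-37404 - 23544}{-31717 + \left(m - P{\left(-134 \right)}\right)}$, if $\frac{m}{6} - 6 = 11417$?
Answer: $- \frac{15237}{8083} \approx -1.8851$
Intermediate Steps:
$m = 68538$ ($m = 36 + 6 \cdot 11417 = 36 + 68502 = 68538$)
$P{\left(b \right)} = \frac{b \left(67 + b\right)}{2}$ ($P{\left(b \right)} = \frac{\left(b + 67\right) \left(b + b\right)}{4} = \frac{\left(67 + b\right) 2 b}{4} = \frac{2 b \left(67 + b\right)}{4} = \frac{b \left(67 + b\right)}{2}$)
$\frac{-37404 - 23544}{-31717 + \left(m - P{\left(-134 \right)}\right)} = \frac{-37404 - 23544}{-31717 + \left(68538 - \frac{1}{2} \left(-134\right) \left(67 - 134\right)\right)} = - \frac{60948}{-31717 + \left(68538 - \frac{1}{2} \left(-134\right) \left(-67\right)\right)} = - \frac{60948}{-31717 + \left(68538 - 4489\right)} = - \frac{60948}{-31717 + 64049} = - \frac{60948}{32332} = \left(-60948\right) \frac{1}{32332} = - \frac{15237}{8083}$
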